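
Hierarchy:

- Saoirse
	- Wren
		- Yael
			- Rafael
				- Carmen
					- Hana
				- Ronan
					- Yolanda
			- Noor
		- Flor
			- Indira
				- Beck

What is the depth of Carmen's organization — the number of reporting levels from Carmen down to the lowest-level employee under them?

1

The longest chain under Carmen runs Carmen → Hana, which is 1 level below Carmen.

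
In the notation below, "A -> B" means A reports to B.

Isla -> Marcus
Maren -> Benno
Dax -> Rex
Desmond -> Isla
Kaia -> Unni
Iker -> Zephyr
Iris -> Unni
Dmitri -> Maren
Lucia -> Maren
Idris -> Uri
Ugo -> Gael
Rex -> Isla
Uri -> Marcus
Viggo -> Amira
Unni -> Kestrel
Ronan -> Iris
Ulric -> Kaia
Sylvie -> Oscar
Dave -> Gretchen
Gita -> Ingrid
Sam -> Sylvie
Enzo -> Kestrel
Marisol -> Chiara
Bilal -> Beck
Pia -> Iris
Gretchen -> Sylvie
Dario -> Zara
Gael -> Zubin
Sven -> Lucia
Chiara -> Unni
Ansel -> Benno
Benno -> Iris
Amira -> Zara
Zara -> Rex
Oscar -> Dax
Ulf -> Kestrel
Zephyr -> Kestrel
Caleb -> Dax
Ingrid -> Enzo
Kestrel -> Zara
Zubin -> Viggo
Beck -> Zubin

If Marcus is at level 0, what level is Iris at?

6

Chain from Iris up to Marcus: Iris → Unni → Kestrel → Zara → Rex → Isla → Marcus. That is 6 steps up, so Iris is 6 levels below Marcus.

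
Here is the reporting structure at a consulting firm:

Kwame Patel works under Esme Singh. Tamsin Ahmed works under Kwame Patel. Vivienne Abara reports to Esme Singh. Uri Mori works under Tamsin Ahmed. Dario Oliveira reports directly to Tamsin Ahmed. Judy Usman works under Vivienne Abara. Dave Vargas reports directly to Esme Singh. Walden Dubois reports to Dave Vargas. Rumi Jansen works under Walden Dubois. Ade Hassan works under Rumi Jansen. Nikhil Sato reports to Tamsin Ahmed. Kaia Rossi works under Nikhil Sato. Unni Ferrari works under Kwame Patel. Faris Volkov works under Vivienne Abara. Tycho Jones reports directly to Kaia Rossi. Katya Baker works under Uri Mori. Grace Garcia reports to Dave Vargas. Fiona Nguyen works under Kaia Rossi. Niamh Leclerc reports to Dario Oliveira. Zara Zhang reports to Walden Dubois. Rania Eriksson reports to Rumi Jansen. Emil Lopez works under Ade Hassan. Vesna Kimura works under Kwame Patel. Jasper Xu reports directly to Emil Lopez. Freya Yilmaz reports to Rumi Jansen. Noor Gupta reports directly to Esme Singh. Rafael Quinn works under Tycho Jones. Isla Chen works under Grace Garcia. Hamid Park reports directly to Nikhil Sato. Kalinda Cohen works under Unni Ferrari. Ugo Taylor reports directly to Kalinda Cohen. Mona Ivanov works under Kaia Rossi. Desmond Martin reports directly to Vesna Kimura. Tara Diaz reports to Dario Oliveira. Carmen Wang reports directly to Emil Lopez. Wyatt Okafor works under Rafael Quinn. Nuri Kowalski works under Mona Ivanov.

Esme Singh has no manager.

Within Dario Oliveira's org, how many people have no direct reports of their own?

2

The people in Dario Oliveira's organization with no one reporting to them are Tara Diaz, Niamh Leclerc. That is 2.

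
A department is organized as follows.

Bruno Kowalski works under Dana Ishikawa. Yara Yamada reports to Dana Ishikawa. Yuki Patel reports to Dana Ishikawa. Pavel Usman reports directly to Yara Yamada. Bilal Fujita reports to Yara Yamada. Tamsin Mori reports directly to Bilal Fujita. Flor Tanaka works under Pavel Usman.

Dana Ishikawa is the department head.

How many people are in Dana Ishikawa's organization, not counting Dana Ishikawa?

Dana Ishikawa directly manages Bruno Kowalski, Yara Yamada, Yuki Patel. Bruno Kowalski has no reports. Under Yara Yamada: Bilal Fujita, Tamsin Mori, Pavel Usman, Flor Tanaka (4). Yuki Patel has no reports. So Dana Ishikawa's organization is 3 direct reports plus everyone under them: 1 + 5 + 1 = 7.

7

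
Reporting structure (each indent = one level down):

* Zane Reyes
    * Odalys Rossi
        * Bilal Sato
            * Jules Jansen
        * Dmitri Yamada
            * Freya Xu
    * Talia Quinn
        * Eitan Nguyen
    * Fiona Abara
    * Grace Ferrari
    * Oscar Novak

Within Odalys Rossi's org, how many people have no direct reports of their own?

2

The people in Odalys Rossi's organization with no one reporting to them are Freya Xu, Jules Jansen. That is 2.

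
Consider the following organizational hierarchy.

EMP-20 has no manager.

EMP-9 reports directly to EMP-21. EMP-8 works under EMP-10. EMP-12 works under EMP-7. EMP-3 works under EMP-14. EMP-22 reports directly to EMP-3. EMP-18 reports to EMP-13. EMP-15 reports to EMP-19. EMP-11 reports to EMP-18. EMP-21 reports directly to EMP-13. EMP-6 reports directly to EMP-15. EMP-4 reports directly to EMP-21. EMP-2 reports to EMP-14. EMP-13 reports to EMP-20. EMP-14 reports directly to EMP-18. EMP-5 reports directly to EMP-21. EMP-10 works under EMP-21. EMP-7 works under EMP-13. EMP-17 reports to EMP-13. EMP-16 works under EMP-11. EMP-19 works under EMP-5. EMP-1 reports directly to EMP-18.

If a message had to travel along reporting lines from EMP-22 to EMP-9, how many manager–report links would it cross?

6

EMP-22 is 4 levels below EMP-13, and EMP-9 is 2 levels below EMP-13 (their lowest common manager). The shortest path runs up from EMP-22 to EMP-13 and back down to EMP-9: 4 + 2 = 6 links.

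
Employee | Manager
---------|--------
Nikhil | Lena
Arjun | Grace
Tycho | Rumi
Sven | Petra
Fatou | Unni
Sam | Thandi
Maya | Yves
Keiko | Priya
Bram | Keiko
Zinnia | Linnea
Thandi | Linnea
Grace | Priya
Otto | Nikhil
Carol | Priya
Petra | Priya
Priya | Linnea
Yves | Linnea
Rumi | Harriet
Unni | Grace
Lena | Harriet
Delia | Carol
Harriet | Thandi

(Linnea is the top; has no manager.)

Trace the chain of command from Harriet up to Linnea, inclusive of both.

Harriet reports to Thandi. Thandi reports to Linnea. Linnea is at the top.

Harriet -> Thandi -> Linnea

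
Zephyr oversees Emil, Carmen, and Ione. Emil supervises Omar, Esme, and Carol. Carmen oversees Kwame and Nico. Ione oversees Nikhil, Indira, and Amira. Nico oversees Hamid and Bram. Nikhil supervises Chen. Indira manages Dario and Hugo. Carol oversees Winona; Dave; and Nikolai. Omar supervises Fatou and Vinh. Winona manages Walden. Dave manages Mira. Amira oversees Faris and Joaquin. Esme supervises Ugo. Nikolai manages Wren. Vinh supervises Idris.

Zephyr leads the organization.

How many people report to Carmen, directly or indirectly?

4

Carmen directly manages Nico, Kwame. Under Nico: Bram, Hamid (2). Kwame has no reports. So Carmen's organization is 2 direct reports plus everyone under them: 3 + 1 = 4.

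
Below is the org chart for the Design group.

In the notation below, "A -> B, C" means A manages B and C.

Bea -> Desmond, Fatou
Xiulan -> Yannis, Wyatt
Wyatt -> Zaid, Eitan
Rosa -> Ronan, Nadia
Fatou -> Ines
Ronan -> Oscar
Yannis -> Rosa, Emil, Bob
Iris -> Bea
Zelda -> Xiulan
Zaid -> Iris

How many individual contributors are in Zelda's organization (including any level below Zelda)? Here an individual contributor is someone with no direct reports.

The people in Zelda's organization with no one reporting to them are Eitan, Ines, Desmond, Bob, Emil, Nadia, Oscar. That is 7.

7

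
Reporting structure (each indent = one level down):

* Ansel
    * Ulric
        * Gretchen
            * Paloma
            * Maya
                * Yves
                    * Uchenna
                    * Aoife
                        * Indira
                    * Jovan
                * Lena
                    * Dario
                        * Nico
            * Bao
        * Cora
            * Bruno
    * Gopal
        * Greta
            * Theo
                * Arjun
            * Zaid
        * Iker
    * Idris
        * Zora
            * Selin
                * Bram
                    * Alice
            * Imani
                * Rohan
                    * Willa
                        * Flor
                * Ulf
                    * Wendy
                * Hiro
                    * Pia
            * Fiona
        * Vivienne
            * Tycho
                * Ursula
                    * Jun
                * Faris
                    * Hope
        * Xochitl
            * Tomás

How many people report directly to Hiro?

1

Hiro directly manages Pia. That is 1 direct report.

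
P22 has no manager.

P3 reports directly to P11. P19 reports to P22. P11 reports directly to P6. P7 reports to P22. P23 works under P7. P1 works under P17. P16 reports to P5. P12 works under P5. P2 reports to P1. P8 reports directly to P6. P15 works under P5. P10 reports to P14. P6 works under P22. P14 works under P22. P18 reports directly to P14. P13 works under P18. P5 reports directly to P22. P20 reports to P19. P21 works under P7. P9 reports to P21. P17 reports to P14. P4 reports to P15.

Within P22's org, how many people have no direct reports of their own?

The people in P22's organization with no one reporting to them are P12, P4, P16, P3, P8, P20, P10, P2, P13, P23, P9. That is 11.

11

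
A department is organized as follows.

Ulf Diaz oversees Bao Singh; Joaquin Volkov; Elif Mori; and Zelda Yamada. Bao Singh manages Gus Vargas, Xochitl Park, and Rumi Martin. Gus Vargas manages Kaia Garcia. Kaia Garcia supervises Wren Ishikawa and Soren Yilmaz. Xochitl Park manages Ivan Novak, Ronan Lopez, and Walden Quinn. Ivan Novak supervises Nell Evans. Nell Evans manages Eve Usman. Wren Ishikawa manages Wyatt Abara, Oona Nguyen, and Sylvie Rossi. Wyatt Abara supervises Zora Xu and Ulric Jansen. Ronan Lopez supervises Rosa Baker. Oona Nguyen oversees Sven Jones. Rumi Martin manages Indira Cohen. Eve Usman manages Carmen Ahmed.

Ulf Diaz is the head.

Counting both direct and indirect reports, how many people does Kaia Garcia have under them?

Kaia Garcia directly manages Wren Ishikawa, Soren Yilmaz. Under Wren Ishikawa: Sylvie Rossi, Oona Nguyen, Sven Jones, Wyatt Abara, Ulric Jansen, Zora Xu (6). Soren Yilmaz has no reports. So Kaia Garcia's organization is 2 direct reports plus everyone under them: 7 + 1 = 8.

8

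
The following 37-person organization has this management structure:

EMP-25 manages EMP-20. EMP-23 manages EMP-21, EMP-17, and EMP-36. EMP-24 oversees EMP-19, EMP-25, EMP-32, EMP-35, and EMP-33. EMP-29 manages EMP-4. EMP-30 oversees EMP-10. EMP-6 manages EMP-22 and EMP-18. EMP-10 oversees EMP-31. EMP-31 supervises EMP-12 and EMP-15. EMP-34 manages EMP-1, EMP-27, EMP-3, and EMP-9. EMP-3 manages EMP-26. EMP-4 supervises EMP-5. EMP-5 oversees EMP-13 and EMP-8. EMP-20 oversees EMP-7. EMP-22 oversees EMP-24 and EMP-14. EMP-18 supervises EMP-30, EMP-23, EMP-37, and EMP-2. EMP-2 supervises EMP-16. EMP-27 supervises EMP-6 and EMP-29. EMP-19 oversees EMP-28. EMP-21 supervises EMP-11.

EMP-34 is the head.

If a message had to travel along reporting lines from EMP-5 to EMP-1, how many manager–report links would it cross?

EMP-5 is 4 levels below EMP-34, and EMP-1 is 1 level below EMP-34 (their lowest common manager). The shortest path runs up from EMP-5 to EMP-34 and back down to EMP-1: 4 + 1 = 5 links.

5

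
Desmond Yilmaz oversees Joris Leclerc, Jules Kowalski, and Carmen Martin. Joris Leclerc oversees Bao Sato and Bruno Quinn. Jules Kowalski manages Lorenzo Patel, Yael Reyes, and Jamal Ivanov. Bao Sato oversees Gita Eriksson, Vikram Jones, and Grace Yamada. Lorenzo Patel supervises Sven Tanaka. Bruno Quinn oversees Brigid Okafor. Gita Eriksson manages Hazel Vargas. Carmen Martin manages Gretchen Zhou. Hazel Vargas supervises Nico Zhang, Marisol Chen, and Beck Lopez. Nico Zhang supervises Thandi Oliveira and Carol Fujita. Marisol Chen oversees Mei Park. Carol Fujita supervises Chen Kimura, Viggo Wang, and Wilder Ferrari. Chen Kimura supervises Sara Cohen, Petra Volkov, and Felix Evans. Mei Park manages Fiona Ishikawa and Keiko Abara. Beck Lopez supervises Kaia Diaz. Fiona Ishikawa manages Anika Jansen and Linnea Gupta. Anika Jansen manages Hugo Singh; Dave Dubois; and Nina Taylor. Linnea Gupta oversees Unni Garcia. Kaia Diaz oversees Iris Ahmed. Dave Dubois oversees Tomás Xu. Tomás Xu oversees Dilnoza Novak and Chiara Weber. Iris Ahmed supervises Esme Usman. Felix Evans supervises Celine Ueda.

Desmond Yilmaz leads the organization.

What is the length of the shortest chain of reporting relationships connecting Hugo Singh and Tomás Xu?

Hugo Singh is 1 level below Anika Jansen, and Tomás Xu is 2 levels below Anika Jansen (their lowest common manager). The shortest path runs up from Hugo Singh to Anika Jansen and back down to Tomás Xu: 1 + 2 = 3 links.

3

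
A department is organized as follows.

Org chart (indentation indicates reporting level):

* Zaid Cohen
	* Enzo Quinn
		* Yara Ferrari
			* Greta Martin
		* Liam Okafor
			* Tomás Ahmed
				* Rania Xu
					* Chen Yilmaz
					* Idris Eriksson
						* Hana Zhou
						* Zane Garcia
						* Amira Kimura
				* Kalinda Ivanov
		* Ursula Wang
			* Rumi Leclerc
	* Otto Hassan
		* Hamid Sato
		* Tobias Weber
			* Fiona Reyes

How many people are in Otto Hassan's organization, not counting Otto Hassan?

Otto Hassan directly manages Hamid Sato, Tobias Weber. Hamid Sato has no reports. Under Tobias Weber: Fiona Reyes (1). So Otto Hassan's organization is 2 direct reports plus everyone under them: 1 + 2 = 3.

3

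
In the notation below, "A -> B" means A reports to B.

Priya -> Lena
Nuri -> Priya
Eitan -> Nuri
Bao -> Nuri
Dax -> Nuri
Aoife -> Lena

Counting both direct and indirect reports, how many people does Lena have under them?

Lena directly manages Priya, Aoife. Under Priya: Nuri, Dax, Bao, Eitan (4). Aoife has no reports. So Lena's organization is 2 direct reports plus everyone under them: 5 + 1 = 6.

6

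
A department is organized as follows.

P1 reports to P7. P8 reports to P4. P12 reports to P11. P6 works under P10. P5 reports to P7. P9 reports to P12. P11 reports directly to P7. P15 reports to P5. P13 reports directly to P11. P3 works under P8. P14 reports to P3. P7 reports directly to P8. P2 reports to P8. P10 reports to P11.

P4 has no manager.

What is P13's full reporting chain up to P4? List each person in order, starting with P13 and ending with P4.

P13 -> P11 -> P7 -> P8 -> P4

P13 reports to P11. P11 reports to P7. P7 reports to P8. P8 reports to P4. P4 is at the top.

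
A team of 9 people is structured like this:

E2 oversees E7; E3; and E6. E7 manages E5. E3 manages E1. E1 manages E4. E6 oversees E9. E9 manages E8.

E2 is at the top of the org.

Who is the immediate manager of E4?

E1

E4 reports directly to E1.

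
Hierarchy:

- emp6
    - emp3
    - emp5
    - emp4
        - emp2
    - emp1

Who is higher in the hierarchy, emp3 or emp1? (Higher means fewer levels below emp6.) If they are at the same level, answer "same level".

Both emp3 and emp1 are 1 level below emp6.

same level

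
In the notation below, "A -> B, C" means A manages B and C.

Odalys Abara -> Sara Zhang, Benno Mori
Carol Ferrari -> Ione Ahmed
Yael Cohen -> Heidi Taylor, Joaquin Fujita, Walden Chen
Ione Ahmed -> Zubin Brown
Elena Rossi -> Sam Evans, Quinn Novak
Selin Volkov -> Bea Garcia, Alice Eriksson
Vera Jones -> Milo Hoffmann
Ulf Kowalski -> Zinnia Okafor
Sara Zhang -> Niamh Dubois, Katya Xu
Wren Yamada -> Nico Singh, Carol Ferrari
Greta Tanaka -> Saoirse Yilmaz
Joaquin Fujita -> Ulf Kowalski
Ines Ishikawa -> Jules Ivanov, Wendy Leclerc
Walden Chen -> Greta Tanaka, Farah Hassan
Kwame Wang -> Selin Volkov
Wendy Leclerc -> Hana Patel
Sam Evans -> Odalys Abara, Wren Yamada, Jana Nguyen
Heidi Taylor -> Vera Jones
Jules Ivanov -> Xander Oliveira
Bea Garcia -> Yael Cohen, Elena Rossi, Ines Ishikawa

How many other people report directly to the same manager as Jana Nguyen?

2

Jana Nguyen reports to Sam Evans. Sam Evans's other direct reports are Odalys Abara, Wren Yamada — 2 peers.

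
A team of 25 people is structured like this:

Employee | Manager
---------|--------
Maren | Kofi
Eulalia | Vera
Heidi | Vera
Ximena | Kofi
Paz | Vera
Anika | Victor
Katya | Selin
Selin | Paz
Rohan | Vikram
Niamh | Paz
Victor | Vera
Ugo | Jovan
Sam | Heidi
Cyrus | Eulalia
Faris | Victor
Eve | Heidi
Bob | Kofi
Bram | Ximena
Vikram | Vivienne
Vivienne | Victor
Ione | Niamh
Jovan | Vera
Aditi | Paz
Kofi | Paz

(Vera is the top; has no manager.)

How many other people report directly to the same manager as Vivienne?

Vivienne reports to Victor. Victor's other direct reports are Anika, Faris — 2 peers.

2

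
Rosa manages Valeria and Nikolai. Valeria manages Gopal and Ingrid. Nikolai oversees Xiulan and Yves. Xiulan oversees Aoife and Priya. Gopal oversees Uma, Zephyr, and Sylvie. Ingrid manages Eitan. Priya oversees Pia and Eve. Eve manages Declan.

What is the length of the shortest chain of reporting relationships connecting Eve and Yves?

Eve is 3 levels below Nikolai, and Yves is 1 level below Nikolai (their lowest common manager). The shortest path runs up from Eve to Nikolai and back down to Yves: 3 + 1 = 4 links.

4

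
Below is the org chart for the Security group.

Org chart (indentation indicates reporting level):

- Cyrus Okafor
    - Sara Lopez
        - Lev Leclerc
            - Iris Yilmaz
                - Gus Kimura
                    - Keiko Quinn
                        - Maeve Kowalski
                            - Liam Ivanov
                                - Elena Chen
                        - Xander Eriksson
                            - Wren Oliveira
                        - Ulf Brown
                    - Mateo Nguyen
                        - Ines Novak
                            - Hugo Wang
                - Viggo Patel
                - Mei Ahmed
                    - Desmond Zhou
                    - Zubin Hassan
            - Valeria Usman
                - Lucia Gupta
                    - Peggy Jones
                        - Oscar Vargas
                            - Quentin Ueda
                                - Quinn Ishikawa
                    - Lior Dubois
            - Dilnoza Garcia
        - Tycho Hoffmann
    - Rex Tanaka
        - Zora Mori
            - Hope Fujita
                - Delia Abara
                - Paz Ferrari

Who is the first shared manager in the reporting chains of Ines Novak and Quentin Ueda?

Lev Leclerc

Ines Novak's chain of managers is Mateo Nguyen, Gus Kimura, Iris Yilmaz, Lev Leclerc, Sara Lopez, Cyrus Okafor. Quentin Ueda's chain of managers is Oscar Vargas, Peggy Jones, Lucia Gupta, Valeria Usman, Lev Leclerc, Sara Lopez, Cyrus Okafor. The first manager that appears in both chains is Lev Leclerc.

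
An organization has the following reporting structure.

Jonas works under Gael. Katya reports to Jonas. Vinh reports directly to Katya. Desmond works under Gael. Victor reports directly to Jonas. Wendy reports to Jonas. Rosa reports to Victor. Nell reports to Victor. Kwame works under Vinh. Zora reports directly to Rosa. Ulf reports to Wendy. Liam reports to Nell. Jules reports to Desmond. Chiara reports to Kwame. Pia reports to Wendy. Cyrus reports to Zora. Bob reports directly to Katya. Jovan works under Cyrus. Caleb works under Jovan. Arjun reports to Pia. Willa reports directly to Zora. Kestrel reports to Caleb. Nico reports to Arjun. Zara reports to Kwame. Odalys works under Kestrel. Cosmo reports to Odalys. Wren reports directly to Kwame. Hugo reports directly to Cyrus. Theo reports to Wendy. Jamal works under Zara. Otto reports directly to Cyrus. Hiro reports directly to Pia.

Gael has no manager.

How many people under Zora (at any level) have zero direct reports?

The people in Zora's organization with no one reporting to them are Willa, Otto, Hugo, Cosmo. That is 4.

4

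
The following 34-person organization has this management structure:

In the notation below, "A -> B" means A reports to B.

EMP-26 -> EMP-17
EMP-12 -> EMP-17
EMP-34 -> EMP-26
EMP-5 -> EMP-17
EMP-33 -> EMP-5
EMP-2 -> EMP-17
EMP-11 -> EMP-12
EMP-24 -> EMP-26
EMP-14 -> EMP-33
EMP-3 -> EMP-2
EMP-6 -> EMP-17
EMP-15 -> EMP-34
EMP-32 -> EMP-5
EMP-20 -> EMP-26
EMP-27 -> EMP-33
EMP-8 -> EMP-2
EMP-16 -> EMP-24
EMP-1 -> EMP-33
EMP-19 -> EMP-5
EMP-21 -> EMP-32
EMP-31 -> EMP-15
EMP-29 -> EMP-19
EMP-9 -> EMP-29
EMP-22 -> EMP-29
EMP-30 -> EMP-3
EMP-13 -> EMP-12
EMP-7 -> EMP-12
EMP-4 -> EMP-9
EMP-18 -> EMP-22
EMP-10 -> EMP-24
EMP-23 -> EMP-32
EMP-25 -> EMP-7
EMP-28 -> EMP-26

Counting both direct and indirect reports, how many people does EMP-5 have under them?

EMP-5 directly manages EMP-33, EMP-32, EMP-19. Under EMP-33: EMP-1, EMP-27, EMP-14 (3). Under EMP-32: EMP-23, EMP-21 (2). Under EMP-19: EMP-29, EMP-22, EMP-18, EMP-9, EMP-4 (5). So EMP-5's organization is 3 direct reports plus everyone under them: 4 + 3 + 6 = 13.

13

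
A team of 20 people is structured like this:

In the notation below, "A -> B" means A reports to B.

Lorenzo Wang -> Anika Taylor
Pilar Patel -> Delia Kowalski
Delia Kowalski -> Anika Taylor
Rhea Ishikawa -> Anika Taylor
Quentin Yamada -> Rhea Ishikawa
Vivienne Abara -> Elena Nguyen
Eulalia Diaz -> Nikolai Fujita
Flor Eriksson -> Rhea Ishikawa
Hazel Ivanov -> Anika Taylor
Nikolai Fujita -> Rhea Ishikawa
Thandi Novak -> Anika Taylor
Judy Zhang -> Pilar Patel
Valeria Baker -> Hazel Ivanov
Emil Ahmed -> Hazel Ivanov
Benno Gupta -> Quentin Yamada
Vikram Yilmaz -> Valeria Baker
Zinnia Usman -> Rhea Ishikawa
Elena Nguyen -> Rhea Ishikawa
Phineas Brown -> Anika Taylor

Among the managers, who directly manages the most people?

Anika Taylor

Direct-report counts: Anika Taylor has 6; Delia Kowalski has 1; Pilar Patel has 1; Hazel Ivanov has 2; Valeria Baker has 1; Rhea Ishikawa has 5; Elena Nguyen has 1; Nikolai Fujita has 1; Quentin Yamada has 1. The largest is 6, held by Anika Taylor.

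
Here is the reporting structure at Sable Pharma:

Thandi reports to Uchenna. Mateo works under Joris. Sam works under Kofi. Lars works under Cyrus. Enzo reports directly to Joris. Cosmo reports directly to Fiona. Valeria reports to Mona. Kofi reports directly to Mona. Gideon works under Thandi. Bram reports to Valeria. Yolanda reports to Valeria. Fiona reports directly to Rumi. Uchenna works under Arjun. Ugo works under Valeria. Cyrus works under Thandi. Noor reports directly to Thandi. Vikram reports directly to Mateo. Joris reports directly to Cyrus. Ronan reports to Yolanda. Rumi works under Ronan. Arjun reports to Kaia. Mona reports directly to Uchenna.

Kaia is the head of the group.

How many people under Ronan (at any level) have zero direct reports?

1

The only person in Ronan's organization with no one reporting to them is Cosmo. That is 1.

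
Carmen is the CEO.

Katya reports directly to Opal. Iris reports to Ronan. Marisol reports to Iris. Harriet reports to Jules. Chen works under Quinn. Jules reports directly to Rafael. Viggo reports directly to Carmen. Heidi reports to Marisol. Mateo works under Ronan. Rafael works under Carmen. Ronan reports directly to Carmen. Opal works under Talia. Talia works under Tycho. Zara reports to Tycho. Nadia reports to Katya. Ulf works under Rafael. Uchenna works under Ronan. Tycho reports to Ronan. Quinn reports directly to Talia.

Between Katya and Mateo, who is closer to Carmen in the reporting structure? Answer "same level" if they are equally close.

Katya is 5 levels below Carmen; Mateo is 2. Mateo is higher.

Mateo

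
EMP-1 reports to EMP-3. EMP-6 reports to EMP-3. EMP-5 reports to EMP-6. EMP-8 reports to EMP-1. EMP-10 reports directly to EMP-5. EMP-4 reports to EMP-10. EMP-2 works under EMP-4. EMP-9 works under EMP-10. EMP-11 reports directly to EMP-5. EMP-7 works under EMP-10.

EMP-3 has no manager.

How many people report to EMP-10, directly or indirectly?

EMP-10 directly manages EMP-4, EMP-9, EMP-7. Under EMP-4: EMP-2 (1). EMP-9 has no reports. EMP-7 has no reports. So EMP-10's organization is 3 direct reports plus everyone under them: 2 + 1 + 1 = 4.

4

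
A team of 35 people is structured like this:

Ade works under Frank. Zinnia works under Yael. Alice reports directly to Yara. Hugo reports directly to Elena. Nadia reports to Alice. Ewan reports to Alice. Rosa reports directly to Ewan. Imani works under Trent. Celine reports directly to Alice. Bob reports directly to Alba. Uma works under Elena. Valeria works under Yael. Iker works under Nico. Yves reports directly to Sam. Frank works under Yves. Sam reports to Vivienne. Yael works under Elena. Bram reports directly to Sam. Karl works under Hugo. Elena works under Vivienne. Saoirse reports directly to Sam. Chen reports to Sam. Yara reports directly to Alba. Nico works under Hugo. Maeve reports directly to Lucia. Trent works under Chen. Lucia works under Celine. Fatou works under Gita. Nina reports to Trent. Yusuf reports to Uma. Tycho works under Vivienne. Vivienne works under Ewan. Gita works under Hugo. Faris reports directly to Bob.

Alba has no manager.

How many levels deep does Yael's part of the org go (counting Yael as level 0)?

1

The longest chain under Yael runs Yael → Zinnia, which is 1 level below Yael.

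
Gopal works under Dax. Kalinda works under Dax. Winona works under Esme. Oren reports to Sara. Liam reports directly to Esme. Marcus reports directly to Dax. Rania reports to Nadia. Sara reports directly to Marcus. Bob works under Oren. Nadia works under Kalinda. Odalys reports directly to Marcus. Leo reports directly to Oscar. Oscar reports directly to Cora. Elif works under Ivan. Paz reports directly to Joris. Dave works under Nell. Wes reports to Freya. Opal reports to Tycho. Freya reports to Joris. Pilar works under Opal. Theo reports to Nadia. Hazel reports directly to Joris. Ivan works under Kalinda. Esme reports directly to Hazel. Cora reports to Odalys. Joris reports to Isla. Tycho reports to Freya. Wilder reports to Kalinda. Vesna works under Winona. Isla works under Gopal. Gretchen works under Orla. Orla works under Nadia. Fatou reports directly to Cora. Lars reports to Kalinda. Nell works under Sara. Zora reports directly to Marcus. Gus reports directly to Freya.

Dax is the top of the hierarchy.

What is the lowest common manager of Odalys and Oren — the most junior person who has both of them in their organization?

Marcus

Odalys's chain of managers is Marcus, Dax. Oren's chain of managers is Sara, Marcus, Dax. The first manager that appears in both chains is Marcus.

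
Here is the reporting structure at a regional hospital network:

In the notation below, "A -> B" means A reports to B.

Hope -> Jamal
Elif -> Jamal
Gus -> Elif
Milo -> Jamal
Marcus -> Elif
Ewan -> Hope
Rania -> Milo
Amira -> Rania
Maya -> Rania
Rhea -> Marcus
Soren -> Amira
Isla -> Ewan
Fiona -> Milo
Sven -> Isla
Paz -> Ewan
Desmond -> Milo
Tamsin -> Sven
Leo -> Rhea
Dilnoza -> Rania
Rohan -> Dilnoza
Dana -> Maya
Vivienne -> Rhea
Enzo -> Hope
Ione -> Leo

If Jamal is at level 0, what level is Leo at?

Chain from Leo up to Jamal: Leo → Rhea → Marcus → Elif → Jamal. That is 4 steps up, so Leo is 4 levels below Jamal.

4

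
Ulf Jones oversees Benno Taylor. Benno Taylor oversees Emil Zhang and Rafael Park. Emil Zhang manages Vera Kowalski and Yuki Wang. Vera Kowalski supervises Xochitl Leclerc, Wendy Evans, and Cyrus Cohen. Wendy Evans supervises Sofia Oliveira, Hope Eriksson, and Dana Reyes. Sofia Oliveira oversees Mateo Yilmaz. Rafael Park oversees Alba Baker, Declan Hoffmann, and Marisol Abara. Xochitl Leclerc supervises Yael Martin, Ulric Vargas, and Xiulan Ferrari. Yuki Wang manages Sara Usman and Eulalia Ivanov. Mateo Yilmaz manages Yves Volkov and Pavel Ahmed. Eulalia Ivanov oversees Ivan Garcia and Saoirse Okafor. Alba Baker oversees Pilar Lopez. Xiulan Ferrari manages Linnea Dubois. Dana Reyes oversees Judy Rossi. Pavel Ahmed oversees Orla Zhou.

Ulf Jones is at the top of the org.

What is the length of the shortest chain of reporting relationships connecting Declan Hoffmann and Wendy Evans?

5

Declan Hoffmann is 2 levels below Benno Taylor, and Wendy Evans is 3 levels below Benno Taylor (their lowest common manager). The shortest path runs up from Declan Hoffmann to Benno Taylor and back down to Wendy Evans: 2 + 3 = 5 links.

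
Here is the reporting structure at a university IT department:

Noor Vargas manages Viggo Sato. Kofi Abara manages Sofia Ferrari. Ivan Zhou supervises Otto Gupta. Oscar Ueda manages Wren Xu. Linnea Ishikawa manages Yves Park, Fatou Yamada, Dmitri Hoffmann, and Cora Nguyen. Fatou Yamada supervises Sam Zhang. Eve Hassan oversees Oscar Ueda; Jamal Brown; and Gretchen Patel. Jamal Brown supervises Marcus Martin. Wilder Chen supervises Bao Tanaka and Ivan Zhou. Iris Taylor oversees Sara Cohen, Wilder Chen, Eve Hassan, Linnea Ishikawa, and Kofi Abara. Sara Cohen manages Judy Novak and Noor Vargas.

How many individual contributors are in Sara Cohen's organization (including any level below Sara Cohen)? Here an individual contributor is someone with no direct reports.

The people in Sara Cohen's organization with no one reporting to them are Judy Novak, Viggo Sato. That is 2.

2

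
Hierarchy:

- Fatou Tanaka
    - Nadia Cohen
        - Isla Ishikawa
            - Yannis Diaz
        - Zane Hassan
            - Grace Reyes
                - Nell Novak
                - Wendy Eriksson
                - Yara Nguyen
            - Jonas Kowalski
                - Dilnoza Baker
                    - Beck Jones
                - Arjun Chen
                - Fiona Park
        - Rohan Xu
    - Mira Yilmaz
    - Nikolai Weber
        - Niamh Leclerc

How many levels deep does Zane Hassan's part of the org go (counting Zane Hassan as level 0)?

3

The longest chain under Zane Hassan runs Zane Hassan → Jonas Kowalski → Dilnoza Baker → Beck Jones, which is 3 levels below Zane Hassan.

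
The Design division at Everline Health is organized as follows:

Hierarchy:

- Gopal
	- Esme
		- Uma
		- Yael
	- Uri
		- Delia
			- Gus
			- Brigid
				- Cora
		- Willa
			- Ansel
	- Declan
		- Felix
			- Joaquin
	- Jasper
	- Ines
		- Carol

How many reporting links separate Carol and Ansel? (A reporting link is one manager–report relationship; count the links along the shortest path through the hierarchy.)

Carol is 2 levels below Gopal, and Ansel is 3 levels below Gopal (their lowest common manager). The shortest path runs up from Carol to Gopal and back down to Ansel: 2 + 3 = 5 links.

5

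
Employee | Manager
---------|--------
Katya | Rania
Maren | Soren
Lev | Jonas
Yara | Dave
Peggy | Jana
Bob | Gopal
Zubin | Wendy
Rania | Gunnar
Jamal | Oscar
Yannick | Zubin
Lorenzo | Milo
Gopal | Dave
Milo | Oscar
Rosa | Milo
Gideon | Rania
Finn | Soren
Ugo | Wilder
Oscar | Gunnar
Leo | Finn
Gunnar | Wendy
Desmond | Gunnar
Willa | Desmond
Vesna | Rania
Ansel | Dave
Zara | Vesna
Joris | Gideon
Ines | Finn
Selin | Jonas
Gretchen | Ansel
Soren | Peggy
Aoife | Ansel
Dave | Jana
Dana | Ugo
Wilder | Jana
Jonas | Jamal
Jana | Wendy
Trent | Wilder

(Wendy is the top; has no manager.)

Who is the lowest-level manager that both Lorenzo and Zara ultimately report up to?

Lorenzo's chain of managers is Milo, Oscar, Gunnar, Wendy. Zara's chain of managers is Vesna, Rania, Gunnar, Wendy. The first manager that appears in both chains is Gunnar.

Gunnar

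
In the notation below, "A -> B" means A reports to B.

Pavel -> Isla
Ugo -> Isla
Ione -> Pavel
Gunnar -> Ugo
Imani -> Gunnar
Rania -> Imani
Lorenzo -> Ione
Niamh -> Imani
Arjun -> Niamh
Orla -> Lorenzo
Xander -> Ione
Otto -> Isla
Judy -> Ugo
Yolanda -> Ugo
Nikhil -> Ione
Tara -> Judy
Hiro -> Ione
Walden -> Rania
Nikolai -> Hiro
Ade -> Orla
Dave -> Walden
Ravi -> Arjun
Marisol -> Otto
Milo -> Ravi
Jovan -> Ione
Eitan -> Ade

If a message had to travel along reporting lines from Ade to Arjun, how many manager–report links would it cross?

Ade is 5 levels below Isla, and Arjun is 5 levels below Isla (their lowest common manager). The shortest path runs up from Ade to Isla and back down to Arjun: 5 + 5 = 10 links.

10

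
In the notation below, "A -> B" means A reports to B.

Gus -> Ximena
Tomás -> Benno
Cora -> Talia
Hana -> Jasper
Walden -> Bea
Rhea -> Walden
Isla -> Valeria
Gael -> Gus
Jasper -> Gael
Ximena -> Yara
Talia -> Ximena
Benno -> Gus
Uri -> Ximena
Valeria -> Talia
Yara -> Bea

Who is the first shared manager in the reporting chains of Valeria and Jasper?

Ximena

Valeria's chain of managers is Talia, Ximena, Yara, Bea. Jasper's chain of managers is Gael, Gus, Ximena, Yara, Bea. The first manager that appears in both chains is Ximena.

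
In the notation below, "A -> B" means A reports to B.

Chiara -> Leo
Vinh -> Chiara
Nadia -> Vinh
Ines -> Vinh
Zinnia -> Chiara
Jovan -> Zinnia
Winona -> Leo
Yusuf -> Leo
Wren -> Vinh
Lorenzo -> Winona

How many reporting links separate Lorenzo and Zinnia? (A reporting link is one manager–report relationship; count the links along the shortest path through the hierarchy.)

4

Lorenzo is 2 levels below Leo, and Zinnia is 2 levels below Leo (their lowest common manager). The shortest path runs up from Lorenzo to Leo and back down to Zinnia: 2 + 2 = 4 links.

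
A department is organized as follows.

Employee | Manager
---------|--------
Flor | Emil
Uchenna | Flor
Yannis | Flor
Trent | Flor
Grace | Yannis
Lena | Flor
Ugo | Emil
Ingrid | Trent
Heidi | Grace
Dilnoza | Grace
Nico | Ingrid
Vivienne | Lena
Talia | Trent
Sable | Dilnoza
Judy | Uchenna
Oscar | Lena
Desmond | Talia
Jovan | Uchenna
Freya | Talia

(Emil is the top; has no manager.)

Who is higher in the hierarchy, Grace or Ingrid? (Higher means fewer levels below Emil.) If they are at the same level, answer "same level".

Both Grace and Ingrid are 3 levels below Emil.

same level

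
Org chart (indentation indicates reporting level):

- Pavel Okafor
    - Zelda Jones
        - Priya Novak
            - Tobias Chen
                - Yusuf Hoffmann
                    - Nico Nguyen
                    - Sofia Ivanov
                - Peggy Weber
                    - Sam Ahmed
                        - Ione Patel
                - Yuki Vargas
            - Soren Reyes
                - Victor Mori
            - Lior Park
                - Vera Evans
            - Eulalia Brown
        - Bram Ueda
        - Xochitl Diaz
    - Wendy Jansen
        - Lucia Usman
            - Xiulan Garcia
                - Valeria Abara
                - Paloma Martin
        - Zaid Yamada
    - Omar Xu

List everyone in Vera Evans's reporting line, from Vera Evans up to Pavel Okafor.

Vera Evans reports to Lior Park. Lior Park reports to Priya Novak. Priya Novak reports to Zelda Jones. Zelda Jones reports to Pavel Okafor. Pavel Okafor is at the top.

Vera Evans -> Lior Park -> Priya Novak -> Zelda Jones -> Pavel Okafor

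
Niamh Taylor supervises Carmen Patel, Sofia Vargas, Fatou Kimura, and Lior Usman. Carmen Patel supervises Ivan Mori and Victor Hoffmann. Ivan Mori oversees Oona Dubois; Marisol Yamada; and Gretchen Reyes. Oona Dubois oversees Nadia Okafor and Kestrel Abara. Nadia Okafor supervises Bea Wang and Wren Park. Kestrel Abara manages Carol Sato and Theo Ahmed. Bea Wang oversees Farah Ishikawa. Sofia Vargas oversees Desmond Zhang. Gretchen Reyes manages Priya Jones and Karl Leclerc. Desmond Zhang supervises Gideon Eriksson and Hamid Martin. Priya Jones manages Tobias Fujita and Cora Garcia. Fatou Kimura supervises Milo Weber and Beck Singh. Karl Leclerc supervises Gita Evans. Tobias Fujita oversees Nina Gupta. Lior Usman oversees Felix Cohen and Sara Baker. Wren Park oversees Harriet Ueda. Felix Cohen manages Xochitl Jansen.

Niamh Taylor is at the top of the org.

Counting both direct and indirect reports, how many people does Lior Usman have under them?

3

Lior Usman directly manages Felix Cohen, Sara Baker. Under Felix Cohen: Xochitl Jansen (1). Sara Baker has no reports. So Lior Usman's organization is 2 direct reports plus everyone under them: 2 + 1 = 3.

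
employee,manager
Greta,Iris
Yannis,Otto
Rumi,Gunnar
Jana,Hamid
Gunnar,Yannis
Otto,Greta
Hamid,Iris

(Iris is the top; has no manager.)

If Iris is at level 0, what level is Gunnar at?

Chain from Gunnar up to Iris: Gunnar → Yannis → Otto → Greta → Iris. That is 4 steps up, so Gunnar is 4 levels below Iris.

4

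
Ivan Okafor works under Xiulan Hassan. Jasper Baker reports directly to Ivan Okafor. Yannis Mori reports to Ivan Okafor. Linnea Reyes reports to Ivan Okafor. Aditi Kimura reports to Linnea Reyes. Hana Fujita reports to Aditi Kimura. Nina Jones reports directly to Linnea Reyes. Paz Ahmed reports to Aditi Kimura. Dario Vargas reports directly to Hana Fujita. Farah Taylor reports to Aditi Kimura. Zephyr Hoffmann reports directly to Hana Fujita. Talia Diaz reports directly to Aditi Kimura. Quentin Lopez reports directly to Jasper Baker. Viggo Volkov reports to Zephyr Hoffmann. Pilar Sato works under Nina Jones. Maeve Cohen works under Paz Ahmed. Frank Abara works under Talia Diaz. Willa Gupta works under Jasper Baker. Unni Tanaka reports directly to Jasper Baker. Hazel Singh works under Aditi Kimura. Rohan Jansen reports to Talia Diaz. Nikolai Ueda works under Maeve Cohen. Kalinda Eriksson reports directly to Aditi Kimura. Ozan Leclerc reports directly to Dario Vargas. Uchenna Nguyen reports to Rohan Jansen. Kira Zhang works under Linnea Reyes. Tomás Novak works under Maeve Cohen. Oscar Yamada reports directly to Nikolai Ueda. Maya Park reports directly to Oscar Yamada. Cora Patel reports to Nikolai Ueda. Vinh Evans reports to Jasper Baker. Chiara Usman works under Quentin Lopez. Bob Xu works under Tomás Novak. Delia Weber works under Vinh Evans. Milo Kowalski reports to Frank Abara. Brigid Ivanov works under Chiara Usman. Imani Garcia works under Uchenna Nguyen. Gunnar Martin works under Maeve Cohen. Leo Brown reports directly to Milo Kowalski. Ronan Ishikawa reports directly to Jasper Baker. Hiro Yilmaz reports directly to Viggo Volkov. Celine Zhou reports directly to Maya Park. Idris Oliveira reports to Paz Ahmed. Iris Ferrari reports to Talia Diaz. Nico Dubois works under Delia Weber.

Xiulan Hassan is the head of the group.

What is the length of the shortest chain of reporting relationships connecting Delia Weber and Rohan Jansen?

Delia Weber is 3 levels below Ivan Okafor, and Rohan Jansen is 4 levels below Ivan Okafor (their lowest common manager). The shortest path runs up from Delia Weber to Ivan Okafor and back down to Rohan Jansen: 3 + 4 = 7 links.

7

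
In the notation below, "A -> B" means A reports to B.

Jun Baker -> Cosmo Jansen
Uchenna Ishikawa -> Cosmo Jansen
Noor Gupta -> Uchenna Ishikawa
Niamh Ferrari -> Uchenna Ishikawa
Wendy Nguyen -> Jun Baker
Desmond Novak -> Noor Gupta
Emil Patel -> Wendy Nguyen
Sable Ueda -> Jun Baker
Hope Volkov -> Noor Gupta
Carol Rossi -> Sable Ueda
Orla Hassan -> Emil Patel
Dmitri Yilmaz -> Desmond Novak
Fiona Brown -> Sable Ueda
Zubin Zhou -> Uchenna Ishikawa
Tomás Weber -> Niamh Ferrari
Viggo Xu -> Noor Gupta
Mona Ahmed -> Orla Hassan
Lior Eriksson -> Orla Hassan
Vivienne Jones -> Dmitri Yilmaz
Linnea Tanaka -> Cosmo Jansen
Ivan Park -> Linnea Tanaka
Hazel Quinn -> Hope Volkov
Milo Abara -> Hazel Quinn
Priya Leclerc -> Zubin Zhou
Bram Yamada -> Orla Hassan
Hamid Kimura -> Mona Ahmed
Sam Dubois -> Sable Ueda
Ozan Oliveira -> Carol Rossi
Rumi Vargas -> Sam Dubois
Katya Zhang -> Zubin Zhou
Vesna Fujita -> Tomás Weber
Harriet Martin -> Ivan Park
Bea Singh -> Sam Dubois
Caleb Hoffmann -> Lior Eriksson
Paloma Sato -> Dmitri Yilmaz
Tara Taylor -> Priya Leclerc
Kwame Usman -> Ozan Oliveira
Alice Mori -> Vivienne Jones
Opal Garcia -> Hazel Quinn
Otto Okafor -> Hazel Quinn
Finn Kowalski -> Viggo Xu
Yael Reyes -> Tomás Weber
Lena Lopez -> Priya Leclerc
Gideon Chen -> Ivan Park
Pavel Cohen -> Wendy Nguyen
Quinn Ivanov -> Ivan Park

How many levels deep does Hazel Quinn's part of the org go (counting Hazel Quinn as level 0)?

The longest chain under Hazel Quinn runs Hazel Quinn → Otto Okafor, which is 1 level below Hazel Quinn.

1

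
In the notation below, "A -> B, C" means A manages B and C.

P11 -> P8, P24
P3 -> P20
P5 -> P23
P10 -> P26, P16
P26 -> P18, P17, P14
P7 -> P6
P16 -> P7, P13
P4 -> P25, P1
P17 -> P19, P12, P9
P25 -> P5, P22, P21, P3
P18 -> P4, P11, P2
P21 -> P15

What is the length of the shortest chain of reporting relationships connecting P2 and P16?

4

P2 is 3 levels below P10, and P16 is 1 level below P10 (their lowest common manager). The shortest path runs up from P2 to P10 and back down to P16: 3 + 1 = 4 links.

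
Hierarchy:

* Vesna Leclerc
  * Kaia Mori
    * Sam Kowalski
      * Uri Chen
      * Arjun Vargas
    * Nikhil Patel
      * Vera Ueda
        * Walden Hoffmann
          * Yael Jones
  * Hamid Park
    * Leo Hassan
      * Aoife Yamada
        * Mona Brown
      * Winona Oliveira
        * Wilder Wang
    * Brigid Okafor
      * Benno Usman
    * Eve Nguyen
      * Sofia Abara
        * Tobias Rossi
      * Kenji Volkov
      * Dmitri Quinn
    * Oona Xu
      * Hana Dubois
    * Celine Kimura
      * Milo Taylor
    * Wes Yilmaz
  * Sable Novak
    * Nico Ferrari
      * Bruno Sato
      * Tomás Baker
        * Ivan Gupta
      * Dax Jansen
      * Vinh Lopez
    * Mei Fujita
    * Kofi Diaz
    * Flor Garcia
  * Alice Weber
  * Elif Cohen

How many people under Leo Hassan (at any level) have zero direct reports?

2

The people in Leo Hassan's organization with no one reporting to them are Wilder Wang, Mona Brown. That is 2.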